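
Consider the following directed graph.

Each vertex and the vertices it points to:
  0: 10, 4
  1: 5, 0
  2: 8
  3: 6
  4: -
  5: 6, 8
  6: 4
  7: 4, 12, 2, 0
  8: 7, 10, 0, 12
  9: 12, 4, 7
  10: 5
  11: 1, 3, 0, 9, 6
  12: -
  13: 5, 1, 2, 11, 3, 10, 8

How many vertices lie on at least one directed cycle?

A vertex is on a directed cycle iff it belongs to a strongly connected component of size ≥ 2 (or has a self-loop).
The vertices on cycles are {0, 2, 5, 7, 8, 10} — 6 in total.

6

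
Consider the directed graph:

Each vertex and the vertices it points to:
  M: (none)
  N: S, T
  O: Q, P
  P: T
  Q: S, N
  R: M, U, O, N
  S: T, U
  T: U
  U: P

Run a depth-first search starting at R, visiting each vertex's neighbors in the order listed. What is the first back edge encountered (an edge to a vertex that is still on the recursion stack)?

T→U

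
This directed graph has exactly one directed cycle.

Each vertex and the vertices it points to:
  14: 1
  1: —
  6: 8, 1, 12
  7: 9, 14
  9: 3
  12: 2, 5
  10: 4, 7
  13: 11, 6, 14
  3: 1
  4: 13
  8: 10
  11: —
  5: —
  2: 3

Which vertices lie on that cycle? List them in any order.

DFS with gray/black marking from 6:
6 gray
  8 gray
    10 gray
      4 gray
        13 gray
          11 gray
          11 black
          13→6: 6 is gray → back edge
Back edge closes the cycle 6 → 8 → 10 → 4 → 13 → 6; its vertices are {4, 6, 8, 10, 13}.

4, 6, 8, 10, 13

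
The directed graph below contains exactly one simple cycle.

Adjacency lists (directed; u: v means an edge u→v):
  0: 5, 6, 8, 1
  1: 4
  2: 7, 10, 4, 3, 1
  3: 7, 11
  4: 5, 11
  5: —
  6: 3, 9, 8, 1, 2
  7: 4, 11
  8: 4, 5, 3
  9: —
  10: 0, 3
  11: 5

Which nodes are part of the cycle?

DFS with gray/black marking from 10:
10 gray
  0 gray
    5 gray
    5 black
    6 gray
      3 gray
        7 gray
          4 gray
            4→5: 5 black — skip
            11 gray
              11→5: 5 black — skip
            11 black
          4 black
          7→11: 11 black — skip
        7 black
        3→11: 11 black — skip
      3 black
      9 gray
      9 black
      8 gray
        8→4: 4 black — skip
        8→5: 5 black — skip
        8→3: 3 black — skip
      8 black
      1 gray
        1→4: 4 black — skip
      1 black
      2 gray
        2→7: 7 black — skip
        2→10: 10 is gray → back edge
Back edge closes the cycle 10 → 0 → 6 → 2 → 10; its vertices are {0, 2, 6, 10}.

0, 2, 6, 10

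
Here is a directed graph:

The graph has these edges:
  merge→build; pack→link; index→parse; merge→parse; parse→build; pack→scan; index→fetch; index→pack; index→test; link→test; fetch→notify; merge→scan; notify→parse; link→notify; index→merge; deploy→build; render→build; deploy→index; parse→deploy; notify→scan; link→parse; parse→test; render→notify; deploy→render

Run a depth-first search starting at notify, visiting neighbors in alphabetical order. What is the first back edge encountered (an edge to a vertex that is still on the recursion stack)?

fetch->notify

DFS from notify (visiting neighbors in alphabetical order); mark gray on enter, black on exit:
notify gray
  parse gray
    build gray
    build black
    deploy gray
      deploy→build: build black — skip
      index gray
        fetch gray
          fetch→notify: notify is gray → back edge
First back edge: fetch → notify.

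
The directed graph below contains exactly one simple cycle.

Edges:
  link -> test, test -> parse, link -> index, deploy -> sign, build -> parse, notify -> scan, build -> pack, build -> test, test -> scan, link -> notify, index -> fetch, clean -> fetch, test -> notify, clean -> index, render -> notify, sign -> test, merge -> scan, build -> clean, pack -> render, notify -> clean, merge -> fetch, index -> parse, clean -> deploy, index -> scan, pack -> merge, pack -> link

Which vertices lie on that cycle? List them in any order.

DFS with gray/black marking from clean:
clean gray
  index gray
    scan gray
    scan black
    parse gray
    parse black
    fetch gray
    fetch black
  index black
  clean→fetch: fetch black — skip
  deploy gray
    sign gray
      test gray
        test→scan: scan black — skip
        notify gray
          notify→clean: clean is gray → back edge
Back edge closes the cycle clean → deploy → sign → test → notify → clean; its vertices are {sign, test, clean, deploy, notify}.

sign, test, clean, deploy, notify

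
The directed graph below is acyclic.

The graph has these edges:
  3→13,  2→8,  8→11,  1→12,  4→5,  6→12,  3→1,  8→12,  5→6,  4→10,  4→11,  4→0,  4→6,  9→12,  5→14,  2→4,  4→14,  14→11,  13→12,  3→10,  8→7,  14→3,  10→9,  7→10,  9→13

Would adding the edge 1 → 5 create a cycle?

Adding 1→5 creates a cycle iff 5 can already reach 1.
Path from 5: 5 → 14 → 3 → 1.
So 5 → … → 1 → 5 is a cycle.

Yes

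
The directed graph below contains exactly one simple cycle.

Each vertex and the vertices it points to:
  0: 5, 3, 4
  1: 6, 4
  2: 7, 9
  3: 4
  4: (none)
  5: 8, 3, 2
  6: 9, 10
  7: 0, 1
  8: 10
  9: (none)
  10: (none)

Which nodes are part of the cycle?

DFS with gray/black marking from 7:
7 gray
  0 gray
    5 gray
      8 gray
        10 gray
        10 black
      8 black
      3 gray
        4 gray
        4 black
      3 black
      2 gray
        2→7: 7 is gray → back edge
Back edge closes the cycle 7 → 0 → 5 → 2 → 7; its vertices are {0, 2, 5, 7}.

0, 2, 5, 7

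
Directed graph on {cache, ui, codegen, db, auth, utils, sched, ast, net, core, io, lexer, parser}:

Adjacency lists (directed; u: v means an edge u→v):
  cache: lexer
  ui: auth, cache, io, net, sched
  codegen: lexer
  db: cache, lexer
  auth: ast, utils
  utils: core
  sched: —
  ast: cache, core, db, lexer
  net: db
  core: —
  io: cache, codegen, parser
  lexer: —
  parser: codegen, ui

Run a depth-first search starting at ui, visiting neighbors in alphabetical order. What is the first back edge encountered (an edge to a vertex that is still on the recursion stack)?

parser→ui

DFS from ui (visiting neighbors in alphabetical order); mark gray on enter, black on exit:
ui gray
  auth gray
    ast gray
      cache gray
        lexer gray
        lexer black
      cache black
      core gray
      core black
      db gray
        db→cache: cache black — skip
        db→lexer: lexer black — skip
      db black
      ast→lexer: lexer black — skip
    ast black
    utils gray
      utils→core: core black — skip
    utils black
  auth black
  ui→cache: cache black — skip
  io gray
    io→cache: cache black — skip
    codegen gray
      codegen→lexer: lexer black — skip
    codegen black
    parser gray
      parser→codegen: codegen black — skip
      parser→ui: ui is gray → back edge
First back edge: parser → ui.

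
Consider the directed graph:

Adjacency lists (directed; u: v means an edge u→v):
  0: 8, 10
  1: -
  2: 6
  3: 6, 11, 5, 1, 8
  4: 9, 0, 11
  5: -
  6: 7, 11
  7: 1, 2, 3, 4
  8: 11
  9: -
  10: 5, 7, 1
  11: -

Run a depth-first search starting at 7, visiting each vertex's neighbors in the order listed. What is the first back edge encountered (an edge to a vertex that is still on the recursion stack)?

DFS from 7 (visiting each vertex's neighbors in the order listed); mark gray on enter, black on exit:
7 gray
  1 gray
  1 black
  2 gray
    6 gray
      6→7: 7 is gray → back edge
First back edge: 6 → 7.

6->7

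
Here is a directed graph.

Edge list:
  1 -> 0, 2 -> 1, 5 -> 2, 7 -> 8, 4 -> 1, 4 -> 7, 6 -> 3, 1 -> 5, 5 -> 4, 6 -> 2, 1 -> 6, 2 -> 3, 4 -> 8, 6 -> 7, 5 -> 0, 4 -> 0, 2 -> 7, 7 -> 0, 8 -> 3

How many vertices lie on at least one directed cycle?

5

A vertex is on a directed cycle iff it belongs to a strongly connected component of size ≥ 2 (or has a self-loop).
The vertices on cycles are {1, 2, 4, 5, 6} — 5 in total.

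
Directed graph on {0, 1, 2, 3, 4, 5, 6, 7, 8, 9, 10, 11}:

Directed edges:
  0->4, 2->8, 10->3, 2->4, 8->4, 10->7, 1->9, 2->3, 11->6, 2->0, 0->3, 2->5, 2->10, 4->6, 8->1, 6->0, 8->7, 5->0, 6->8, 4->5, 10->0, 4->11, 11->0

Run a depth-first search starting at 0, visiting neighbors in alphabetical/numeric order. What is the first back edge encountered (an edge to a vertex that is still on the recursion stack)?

5→0

DFS from 0 (visiting neighbors in alphabetical/numeric order); mark gray on enter, black on exit:
0 gray
  3 gray
  3 black
  4 gray
    5 gray
      5→0: 0 is gray → back edge
First back edge: 5 → 0.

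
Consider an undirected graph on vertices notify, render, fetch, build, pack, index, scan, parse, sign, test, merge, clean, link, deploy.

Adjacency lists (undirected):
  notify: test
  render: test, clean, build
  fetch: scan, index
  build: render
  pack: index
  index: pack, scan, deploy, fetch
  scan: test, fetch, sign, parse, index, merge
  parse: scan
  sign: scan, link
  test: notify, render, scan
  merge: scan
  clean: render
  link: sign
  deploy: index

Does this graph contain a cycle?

DFS, tracking each vertex's parent; an edge to a visited non-parent vertex closes a cycle.
Start from parse:
visit parse (parent –)
  visit scan (parent parse)
    visit test (parent scan)
      visit notify (parent test)
        notify–test: parent, skip
      visit render (parent test)
        render–test: parent, skip
        visit clean (parent render)
          clean–render: parent, skip
        visit build (parent render)
          build–render: parent, skip
      test–scan: parent, skip
    visit fetch (parent scan)
      fetch–scan: parent, skip
      visit index (parent fetch)
        visit pack (parent index)
          pack–index: parent, skip
        index–scan: scan visited and ≠ parent → cycle
Cycle: scan – fetch – index – scan.

Yes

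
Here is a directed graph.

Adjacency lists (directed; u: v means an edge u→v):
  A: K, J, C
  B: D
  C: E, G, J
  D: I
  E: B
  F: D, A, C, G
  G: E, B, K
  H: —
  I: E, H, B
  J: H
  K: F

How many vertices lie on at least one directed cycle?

A vertex is on a directed cycle iff it belongs to a strongly connected component of size ≥ 2 (or has a self-loop).
The vertices on cycles are {A, B, C, D, E, F, G, I, K} — 9 in total.

9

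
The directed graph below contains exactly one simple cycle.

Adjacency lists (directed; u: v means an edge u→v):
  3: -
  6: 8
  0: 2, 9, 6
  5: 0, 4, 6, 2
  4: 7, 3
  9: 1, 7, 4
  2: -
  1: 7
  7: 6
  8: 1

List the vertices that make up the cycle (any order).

1, 6, 7, 8

DFS with gray/black marking from 6:
6 gray
  8 gray
    1 gray
      7 gray
        7→6: 6 is gray → back edge
Back edge closes the cycle 6 → 8 → 1 → 7 → 6; its vertices are {1, 6, 7, 8}.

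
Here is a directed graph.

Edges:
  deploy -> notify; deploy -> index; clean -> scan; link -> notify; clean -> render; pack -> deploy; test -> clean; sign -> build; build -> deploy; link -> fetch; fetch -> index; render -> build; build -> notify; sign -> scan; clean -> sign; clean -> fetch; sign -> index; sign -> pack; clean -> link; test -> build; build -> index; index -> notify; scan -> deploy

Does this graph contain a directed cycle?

No

DFS with white/gray/black marking, starting from link:
link gray
  fetch gray
    index gray
      notify gray
      notify black
    index black
  fetch black
  link→notify: notify black — skip
link black
deploy gray
  deploy→index: index black — skip
  deploy→notify: notify black — skip
deploy black
scan gray
  scan→deploy: deploy black — skip
scan black
render gray
  build gray
    build→deploy: deploy black — skip
    build→index: index black — skip
    build→notify: notify black — skip
  build black
render black
test gray
  clean gray
    clean→link: link black — skip
    sign gray
      sign→scan: scan black — skip
      pack gray
        pack→deploy: deploy black — skip
      pack black
      sign→build: build black — skip
      sign→index: index black — skip
    sign black
    clean→render: render black — skip
    clean→fetch: fetch black — skip
    clean→scan: scan black — skip
  clean black
  test→build: build black — skip
test black
Every edge goes to a white or black vertex — no back edge, so the graph is acyclic.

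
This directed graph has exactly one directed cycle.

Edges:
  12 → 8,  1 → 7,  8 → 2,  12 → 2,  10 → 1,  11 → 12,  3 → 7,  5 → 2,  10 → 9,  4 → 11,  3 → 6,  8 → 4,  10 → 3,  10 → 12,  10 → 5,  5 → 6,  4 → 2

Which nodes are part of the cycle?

4, 8, 11, 12

DFS with gray/black marking from 12:
12 gray
  2 gray
  2 black
  8 gray
    8→2: 2 black — skip
    4 gray
      4→2: 2 black — skip
      11 gray
        11→12: 12 is gray → back edge
Back edge closes the cycle 12 → 8 → 4 → 11 → 12; its vertices are {4, 8, 11, 12}.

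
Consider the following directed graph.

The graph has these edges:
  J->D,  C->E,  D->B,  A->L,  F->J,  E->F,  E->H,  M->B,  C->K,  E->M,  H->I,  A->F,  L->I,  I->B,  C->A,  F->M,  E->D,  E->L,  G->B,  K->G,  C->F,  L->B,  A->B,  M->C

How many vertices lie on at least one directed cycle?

5

A vertex is on a directed cycle iff it belongs to a strongly connected component of size ≥ 2 (or has a self-loop).
The vertices on cycles are {A, C, E, F, M} — 5 in total.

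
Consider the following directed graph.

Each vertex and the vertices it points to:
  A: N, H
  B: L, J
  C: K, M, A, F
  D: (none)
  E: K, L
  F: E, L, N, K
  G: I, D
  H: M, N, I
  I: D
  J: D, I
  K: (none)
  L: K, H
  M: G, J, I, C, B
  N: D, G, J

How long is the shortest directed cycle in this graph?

2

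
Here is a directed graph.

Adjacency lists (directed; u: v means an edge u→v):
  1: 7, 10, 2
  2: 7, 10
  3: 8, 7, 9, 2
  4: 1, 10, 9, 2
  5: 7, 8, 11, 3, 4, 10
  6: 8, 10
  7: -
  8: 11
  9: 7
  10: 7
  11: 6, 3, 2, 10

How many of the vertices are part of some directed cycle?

4

A vertex is on a directed cycle iff it belongs to a strongly connected component of size ≥ 2 (or has a self-loop).
The vertices on cycles are {3, 6, 8, 11} — 4 in total.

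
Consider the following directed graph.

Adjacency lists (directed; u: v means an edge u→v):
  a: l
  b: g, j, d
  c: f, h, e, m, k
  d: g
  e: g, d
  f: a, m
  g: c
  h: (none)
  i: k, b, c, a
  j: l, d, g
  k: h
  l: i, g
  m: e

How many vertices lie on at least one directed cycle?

A vertex is on a directed cycle iff it belongs to a strongly connected component of size ≥ 2 (or has a self-loop).
The vertices on cycles are {a, b, c, d, e, f, g, i, j, l, m} — 11 in total.

11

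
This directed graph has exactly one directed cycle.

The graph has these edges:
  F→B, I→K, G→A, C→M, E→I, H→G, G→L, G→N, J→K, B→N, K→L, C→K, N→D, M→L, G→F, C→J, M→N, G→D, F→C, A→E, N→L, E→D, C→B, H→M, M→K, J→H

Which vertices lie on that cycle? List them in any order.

C, F, G, H, J

DFS with gray/black marking from G:
G gray
  F gray
    C gray
      J gray
        H gray
          M gray
            N gray
              L gray
              L black
              D gray
              D black
            N black
            M→L: L black — skip
            K gray
              K→L: L black — skip
            K black
          M black
          H→G: G is gray → back edge
Back edge closes the cycle G → F → C → J → H → G; its vertices are {C, F, G, H, J}.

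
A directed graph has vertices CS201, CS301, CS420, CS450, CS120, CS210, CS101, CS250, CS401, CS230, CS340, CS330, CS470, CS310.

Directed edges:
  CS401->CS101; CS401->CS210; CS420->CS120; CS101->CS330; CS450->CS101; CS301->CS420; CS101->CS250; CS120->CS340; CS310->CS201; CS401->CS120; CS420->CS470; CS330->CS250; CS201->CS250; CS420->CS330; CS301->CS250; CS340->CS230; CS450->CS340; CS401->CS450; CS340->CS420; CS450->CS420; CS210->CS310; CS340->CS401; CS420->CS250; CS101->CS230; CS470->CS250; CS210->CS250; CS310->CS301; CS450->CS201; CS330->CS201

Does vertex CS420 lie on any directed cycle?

CS420 is on a cycle iff CS420 can reach itself via ≥1 edge.
CS420 → CS120 → CS340 → CS420 — yes.

Yes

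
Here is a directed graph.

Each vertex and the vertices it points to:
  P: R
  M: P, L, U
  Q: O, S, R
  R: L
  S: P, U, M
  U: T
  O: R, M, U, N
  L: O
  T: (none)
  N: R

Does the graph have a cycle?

Yes

DFS with white/gray/black marking, starting from T:
T gray
T black
P gray
  R gray
    L gray
      O gray
        O→R: R is gray → back edge
Back edge found, so a cycle exists: R → L → O → R.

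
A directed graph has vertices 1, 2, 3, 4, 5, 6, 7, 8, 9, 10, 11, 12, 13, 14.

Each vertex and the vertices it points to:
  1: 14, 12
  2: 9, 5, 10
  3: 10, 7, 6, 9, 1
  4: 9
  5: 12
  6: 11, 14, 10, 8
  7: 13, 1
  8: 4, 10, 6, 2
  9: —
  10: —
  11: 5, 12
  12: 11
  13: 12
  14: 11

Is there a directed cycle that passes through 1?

1 lies on a cycle iff there is a path from 1 back to itself.
Exploring from 1, it never reaches itself; equivalently, its strongly connected component is a singleton.

No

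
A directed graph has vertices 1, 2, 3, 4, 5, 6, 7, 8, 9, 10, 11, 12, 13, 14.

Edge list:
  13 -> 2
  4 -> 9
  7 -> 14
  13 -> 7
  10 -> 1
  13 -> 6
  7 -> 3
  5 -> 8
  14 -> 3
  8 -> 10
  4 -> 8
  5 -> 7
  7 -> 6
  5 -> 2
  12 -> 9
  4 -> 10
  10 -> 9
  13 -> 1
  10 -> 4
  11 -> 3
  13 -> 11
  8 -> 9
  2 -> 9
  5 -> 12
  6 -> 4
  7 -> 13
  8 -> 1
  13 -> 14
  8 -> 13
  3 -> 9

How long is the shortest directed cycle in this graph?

2

For each vertex v, BFS finds the shortest path from v back to v.
The shortest such closed walk is 13 → 7 → 13, length 2.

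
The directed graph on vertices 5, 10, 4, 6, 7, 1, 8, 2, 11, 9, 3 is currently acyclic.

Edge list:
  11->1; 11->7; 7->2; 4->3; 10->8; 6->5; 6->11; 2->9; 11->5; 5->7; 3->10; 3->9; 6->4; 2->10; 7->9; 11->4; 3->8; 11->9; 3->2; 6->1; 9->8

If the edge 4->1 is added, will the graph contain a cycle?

No

Adding 4→1 creates a cycle iff 1 can already reach 4.
Explore from 1: no path reaches 4. The graph stays acyclic.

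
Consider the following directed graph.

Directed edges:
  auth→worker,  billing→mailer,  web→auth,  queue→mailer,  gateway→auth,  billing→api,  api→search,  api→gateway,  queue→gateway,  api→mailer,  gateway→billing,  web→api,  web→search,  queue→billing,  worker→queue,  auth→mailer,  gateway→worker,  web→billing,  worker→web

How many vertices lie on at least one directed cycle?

A vertex is on a directed cycle iff it belongs to a strongly connected component of size ≥ 2 (or has a self-loop).
The vertices on cycles are {api, web, auth, queue, worker, billing, gateway} — 7 in total.

7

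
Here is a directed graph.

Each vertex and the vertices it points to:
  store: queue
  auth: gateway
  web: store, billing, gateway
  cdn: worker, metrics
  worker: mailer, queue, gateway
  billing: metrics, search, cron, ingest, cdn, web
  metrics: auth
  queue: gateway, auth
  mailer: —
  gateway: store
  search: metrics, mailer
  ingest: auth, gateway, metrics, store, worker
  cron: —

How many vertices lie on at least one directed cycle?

A vertex is on a directed cycle iff it belongs to a strongly connected component of size ≥ 2 (or has a self-loop).
The vertices on cycles are {web, auth, queue, store, billing, gateway} — 6 in total.

6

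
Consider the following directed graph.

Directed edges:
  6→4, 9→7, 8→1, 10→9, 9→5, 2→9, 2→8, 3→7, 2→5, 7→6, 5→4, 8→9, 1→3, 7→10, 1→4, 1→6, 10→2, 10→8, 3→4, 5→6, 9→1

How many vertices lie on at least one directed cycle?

A vertex is on a directed cycle iff it belongs to a strongly connected component of size ≥ 2 (or has a self-loop).
The vertices on cycles are {1, 2, 3, 7, 8, 9, 10} — 7 in total.

7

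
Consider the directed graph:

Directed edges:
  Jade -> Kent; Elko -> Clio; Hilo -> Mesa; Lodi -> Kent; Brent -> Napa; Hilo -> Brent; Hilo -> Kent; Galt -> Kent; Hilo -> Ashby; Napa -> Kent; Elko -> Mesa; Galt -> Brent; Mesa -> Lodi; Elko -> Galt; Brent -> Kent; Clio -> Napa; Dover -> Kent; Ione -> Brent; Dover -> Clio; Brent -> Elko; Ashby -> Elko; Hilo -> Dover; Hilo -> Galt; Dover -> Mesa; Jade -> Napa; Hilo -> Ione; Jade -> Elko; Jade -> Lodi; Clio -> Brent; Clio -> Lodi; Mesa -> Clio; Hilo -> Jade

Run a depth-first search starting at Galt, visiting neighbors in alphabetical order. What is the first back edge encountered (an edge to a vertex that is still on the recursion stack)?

DFS from Galt (visiting neighbors in alphabetical order); mark gray on enter, black on exit:
Galt gray
  Brent gray
    Elko gray
      Clio gray
        Clio→Brent: Brent is gray → back edge
First back edge: Clio → Brent.

Clio→Brent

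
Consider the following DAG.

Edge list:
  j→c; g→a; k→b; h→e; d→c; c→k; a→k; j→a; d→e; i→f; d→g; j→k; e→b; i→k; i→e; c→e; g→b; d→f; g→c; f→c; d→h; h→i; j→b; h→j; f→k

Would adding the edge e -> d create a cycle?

Yes

Adding e→d creates a cycle iff d can already reach e.
Path from d: d → e.
So d → … → e → d is a cycle.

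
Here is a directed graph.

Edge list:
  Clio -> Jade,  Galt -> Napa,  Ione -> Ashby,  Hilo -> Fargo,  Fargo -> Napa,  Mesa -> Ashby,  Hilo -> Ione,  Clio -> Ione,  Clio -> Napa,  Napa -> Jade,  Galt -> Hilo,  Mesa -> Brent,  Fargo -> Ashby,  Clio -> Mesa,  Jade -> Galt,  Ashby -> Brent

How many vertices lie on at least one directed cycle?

A vertex is on a directed cycle iff it belongs to a strongly connected component of size ≥ 2 (or has a self-loop).
The vertices on cycles are {Galt, Hilo, Jade, Napa, Fargo} — 5 in total.

5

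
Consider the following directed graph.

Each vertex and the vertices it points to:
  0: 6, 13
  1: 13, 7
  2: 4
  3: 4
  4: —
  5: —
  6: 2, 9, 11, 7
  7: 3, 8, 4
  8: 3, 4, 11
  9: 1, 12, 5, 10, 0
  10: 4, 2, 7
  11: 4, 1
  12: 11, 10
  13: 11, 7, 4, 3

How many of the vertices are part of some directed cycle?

8

A vertex is on a directed cycle iff it belongs to a strongly connected component of size ≥ 2 (or has a self-loop).
The vertices on cycles are {0, 1, 6, 7, 8, 9, 11, 13} — 8 in total.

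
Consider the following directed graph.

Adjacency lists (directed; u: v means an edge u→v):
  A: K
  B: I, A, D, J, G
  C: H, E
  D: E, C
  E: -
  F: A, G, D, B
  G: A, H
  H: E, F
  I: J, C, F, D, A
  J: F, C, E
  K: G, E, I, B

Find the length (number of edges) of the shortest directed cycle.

For each vertex v, BFS finds the shortest path from v back to v.
The shortest such closed walk is K → I → A → K, length 3.

3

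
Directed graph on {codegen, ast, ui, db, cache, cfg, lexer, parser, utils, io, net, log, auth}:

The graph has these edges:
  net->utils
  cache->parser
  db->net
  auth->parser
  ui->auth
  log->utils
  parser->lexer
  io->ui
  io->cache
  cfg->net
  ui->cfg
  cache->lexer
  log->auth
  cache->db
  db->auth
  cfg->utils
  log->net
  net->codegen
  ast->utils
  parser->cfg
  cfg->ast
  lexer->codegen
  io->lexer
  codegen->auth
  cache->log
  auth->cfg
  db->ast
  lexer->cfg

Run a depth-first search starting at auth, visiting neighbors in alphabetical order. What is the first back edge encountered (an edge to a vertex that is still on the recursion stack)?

DFS from auth (visiting neighbors in alphabetical order); mark gray on enter, black on exit:
auth gray
  cfg gray
    ast gray
      utils gray
      utils black
    ast black
    net gray
      codegen gray
        codegen→auth: auth is gray → back edge
First back edge: codegen → auth.

codegen->auth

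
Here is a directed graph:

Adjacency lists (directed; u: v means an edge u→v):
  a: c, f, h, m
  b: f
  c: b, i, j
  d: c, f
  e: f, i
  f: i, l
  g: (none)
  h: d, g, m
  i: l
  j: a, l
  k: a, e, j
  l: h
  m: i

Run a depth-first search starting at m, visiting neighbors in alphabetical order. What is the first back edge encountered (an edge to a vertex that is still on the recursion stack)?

f->i

DFS from m (visiting neighbors in alphabetical order); mark gray on enter, black on exit:
m gray
  i gray
    l gray
      h gray
        d gray
          c gray
            b gray
              f gray
                f→i: i is gray → back edge
First back edge: f → i.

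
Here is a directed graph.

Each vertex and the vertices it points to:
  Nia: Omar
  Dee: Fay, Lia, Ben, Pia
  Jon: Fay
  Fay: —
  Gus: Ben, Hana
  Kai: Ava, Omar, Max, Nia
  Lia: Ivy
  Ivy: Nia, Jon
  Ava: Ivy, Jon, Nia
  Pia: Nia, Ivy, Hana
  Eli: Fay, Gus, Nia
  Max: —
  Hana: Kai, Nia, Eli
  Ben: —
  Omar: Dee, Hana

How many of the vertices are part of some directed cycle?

11

A vertex is on a directed cycle iff it belongs to a strongly connected component of size ≥ 2 (or has a self-loop).
The vertices on cycles are {Ava, Dee, Eli, Gus, Ivy, Kai, Lia, Nia, Pia, Hana, Omar} — 11 in total.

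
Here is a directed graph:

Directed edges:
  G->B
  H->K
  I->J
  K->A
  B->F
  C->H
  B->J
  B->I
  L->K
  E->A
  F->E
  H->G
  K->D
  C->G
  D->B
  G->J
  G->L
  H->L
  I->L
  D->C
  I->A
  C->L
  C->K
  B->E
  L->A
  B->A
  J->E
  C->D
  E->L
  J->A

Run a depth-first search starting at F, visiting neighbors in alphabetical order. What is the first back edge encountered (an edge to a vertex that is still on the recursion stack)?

B→E

DFS from F (visiting neighbors in alphabetical order); mark gray on enter, black on exit:
F gray
  E gray
    A gray
    A black
    L gray
      L→A: A black — skip
      K gray
        K→A: A black — skip
        D gray
          B gray
            B→A: A black — skip
            B→E: E is gray → back edge
First back edge: B → E.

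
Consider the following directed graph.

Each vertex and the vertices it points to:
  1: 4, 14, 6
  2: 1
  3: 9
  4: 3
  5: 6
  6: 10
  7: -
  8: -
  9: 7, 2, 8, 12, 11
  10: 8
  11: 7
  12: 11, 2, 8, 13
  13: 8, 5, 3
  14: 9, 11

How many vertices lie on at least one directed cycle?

A vertex is on a directed cycle iff it belongs to a strongly connected component of size ≥ 2 (or has a self-loop).
The vertices on cycles are {1, 2, 3, 4, 9, 12, 13, 14} — 8 in total.

8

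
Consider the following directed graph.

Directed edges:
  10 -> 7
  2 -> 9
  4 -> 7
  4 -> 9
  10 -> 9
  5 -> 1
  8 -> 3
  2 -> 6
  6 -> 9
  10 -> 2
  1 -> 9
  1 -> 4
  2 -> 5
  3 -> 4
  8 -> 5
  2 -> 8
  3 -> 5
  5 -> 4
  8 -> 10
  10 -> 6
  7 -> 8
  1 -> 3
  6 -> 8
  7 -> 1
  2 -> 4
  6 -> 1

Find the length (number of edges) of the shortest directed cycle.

3

For each vertex v, BFS finds the shortest path from v back to v.
The shortest such closed walk is 10 → 6 → 8 → 10, length 3.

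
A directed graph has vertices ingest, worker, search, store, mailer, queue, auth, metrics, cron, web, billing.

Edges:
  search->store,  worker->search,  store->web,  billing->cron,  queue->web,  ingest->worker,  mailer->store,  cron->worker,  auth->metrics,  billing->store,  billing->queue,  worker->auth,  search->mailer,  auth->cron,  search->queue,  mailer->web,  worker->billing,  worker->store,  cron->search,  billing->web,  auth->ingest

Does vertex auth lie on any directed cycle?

auth is on a cycle iff auth can reach itself via ≥1 edge.
auth → cron → worker → auth — yes.

Yes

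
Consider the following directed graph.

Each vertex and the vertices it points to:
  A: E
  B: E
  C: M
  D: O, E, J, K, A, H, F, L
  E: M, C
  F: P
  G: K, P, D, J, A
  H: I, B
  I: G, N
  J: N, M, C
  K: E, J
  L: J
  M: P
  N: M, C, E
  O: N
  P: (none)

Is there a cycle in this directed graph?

Yes

DFS with white/gray/black marking, starting from F:
F gray
  P gray
  P black
F black
A gray
  E gray
    M gray
      M→P: P black — skip
    M black
    C gray
      C→M: M black — skip
    C black
  E black
A black
B gray
  B→E: E black — skip
B black
D gray
  O gray
    N gray
      N→M: M black — skip
      N→C: C black — skip
      N→E: E black — skip
    N black
  O black
  D→E: E black — skip
  J gray
    J→N: N black — skip
    J→M: M black — skip
    J→C: C black — skip
  J black
  K gray
    K→E: E black — skip
    K→J: J black — skip
  K black
  D→A: A black — skip
  H gray
    I gray
      G gray
        G→K: K black — skip
        G→P: P black — skip
        G→D: D is gray → back edge
Back edge found, so a cycle exists: D → H → I → G → D.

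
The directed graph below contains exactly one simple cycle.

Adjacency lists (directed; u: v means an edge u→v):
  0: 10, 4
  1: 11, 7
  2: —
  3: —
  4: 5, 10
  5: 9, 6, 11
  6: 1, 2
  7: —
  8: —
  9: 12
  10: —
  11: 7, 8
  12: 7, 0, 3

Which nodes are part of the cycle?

DFS with gray/black marking from 5:
5 gray
  9 gray
    12 gray
      7 gray
      7 black
      0 gray
        10 gray
        10 black
        4 gray
          4→5: 5 is gray → back edge
Back edge closes the cycle 5 → 9 → 12 → 0 → 4 → 5; its vertices are {0, 4, 5, 9, 12}.

0, 4, 5, 9, 12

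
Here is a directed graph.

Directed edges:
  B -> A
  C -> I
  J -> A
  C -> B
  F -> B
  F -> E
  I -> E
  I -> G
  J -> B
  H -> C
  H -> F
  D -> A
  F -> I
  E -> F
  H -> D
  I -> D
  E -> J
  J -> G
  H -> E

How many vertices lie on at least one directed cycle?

A vertex is on a directed cycle iff it belongs to a strongly connected component of size ≥ 2 (or has a self-loop).
The vertices on cycles are {E, F, I} — 3 in total.

3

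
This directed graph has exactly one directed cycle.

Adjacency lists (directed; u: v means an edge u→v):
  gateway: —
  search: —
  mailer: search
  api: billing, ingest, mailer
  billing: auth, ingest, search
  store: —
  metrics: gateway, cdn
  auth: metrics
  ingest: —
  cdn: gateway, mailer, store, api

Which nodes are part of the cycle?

api, cdn, auth, billing, metrics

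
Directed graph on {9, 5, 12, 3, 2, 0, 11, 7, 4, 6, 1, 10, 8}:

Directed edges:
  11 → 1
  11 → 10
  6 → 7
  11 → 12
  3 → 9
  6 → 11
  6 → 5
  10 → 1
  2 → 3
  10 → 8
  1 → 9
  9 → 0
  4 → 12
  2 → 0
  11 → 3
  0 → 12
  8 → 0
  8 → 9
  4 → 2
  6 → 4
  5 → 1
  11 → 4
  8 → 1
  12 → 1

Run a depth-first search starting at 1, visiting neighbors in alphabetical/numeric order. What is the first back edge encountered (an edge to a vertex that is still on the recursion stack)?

12->1

DFS from 1 (visiting neighbors in alphabetical/numeric order); mark gray on enter, black on exit:
1 gray
  9 gray
    0 gray
      12 gray
        12→1: 1 is gray → back edge
First back edge: 12 → 1.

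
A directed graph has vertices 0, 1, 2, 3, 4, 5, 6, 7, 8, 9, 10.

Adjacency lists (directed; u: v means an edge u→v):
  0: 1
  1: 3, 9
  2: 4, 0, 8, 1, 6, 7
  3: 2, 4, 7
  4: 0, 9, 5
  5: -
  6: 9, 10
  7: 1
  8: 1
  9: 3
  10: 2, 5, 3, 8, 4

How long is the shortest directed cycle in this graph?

For each vertex v, BFS finds the shortest path from v back to v.
The shortest such closed walk is 10 → 2 → 6 → 10, length 3.

3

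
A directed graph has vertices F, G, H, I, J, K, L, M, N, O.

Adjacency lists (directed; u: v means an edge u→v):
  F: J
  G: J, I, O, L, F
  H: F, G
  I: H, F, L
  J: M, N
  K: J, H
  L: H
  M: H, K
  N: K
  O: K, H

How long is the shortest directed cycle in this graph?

For each vertex v, BFS finds the shortest path from v back to v.
The shortest such closed walk is G → I → H → G, length 3.

3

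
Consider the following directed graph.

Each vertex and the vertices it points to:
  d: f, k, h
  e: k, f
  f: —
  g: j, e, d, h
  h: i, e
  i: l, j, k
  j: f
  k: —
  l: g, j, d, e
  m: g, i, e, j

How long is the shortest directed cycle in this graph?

For each vertex v, BFS finds the shortest path from v back to v.
The shortest such closed walk is g → h → i → l → g, length 4.

4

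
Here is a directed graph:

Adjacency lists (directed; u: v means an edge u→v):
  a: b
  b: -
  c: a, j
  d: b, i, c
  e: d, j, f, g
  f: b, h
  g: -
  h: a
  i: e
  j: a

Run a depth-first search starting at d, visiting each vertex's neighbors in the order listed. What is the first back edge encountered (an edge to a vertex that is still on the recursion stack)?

DFS from d (visiting each vertex's neighbors in the order listed); mark gray on enter, black on exit:
d gray
  b gray
  b black
  i gray
    e gray
      e→d: d is gray → back edge
First back edge: e → d.

e->d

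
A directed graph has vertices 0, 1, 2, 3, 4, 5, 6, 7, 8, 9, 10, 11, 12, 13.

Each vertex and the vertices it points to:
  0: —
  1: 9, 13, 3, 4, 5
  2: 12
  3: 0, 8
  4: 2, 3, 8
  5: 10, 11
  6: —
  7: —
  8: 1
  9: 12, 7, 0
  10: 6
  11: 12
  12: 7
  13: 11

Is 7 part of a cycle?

No

7 lies on a cycle iff there is a path from 7 back to itself.
Exploring from 7, it never reaches itself; equivalently, its strongly connected component is a singleton.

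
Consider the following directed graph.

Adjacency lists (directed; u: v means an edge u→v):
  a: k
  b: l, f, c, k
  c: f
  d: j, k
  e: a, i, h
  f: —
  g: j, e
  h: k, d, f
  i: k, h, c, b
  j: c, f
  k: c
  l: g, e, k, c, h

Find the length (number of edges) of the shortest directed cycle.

4

For each vertex v, BFS finds the shortest path from v back to v.
The shortest such closed walk is l → e → i → b → l, length 4.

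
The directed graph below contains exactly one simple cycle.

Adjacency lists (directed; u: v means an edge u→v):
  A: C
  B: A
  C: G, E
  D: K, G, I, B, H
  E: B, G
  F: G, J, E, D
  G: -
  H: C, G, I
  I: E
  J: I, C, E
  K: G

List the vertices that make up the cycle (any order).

DFS with gray/black marking from B:
B gray
  A gray
    C gray
      G gray
      G black
      E gray
        E→B: B is gray → back edge
Back edge closes the cycle B → A → C → E → B; its vertices are {A, B, C, E}.

A, B, C, E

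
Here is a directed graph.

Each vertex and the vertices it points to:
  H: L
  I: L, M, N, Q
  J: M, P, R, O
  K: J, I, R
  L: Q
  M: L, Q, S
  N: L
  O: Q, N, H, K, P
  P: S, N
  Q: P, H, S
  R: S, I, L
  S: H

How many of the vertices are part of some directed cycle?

A vertex is on a directed cycle iff it belongs to a strongly connected component of size ≥ 2 (or has a self-loop).
The vertices on cycles are {H, J, K, L, N, O, P, Q, S} — 9 in total.

9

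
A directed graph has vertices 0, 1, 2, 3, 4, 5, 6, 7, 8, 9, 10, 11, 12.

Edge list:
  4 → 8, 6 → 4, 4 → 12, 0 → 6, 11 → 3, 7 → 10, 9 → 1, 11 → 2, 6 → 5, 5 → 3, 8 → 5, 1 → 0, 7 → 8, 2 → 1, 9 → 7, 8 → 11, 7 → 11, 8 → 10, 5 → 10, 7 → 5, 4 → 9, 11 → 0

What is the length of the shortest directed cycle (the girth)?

5

For each vertex v, BFS finds the shortest path from v back to v.
The shortest such closed walk is 6 → 4 → 8 → 11 → 0 → 6, length 5.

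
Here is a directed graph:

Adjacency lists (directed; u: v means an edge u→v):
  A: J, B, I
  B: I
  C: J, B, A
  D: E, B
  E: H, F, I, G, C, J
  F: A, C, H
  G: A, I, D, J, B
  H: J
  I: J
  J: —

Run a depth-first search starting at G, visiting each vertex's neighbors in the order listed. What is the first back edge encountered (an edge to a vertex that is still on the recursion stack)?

E→G

DFS from G (visiting each vertex's neighbors in the order listed); mark gray on enter, black on exit:
G gray
  A gray
    J gray
    J black
    B gray
      I gray
        I→J: J black — skip
      I black
    B black
    A→I: I black — skip
  A black
  G→I: I black — skip
  D gray
    E gray
      H gray
        H→J: J black — skip
      H black
      F gray
        F→A: A black — skip
        C gray
          C→J: J black — skip
          C→B: B black — skip
          C→A: A black — skip
        C black
        F→H: H black — skip
      F black
      E→I: I black — skip
      E→G: G is gray → back edge
First back edge: E → G.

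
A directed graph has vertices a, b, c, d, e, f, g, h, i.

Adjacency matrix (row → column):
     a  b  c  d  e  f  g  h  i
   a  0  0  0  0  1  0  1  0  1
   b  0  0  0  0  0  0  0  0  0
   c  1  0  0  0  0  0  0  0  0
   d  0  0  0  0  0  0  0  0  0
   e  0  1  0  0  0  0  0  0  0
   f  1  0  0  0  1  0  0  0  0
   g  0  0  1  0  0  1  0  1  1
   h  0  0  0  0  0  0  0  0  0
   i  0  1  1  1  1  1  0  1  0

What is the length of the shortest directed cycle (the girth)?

3

For each vertex v, BFS finds the shortest path from v back to v.
The shortest such closed walk is g → c → a → g, length 3.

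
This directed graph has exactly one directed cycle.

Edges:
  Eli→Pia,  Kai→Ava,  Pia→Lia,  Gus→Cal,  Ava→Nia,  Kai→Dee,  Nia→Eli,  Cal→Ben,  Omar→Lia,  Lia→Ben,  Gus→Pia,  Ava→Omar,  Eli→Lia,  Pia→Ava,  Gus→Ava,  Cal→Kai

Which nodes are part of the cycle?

DFS with gray/black marking from Pia:
Pia gray
  Lia gray
    Ben gray
    Ben black
  Lia black
  Ava gray
    Nia gray
      Eli gray
        Eli→Lia: Lia black — skip
        Eli→Pia: Pia is gray → back edge
Back edge closes the cycle Pia → Ava → Nia → Eli → Pia; its vertices are {Ava, Eli, Nia, Pia}.

Ava, Eli, Nia, Pia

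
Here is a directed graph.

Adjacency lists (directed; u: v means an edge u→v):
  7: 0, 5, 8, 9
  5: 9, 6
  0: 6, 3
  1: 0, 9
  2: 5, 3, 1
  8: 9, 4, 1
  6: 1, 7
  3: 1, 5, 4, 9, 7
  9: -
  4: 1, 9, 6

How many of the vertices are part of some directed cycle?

8

A vertex is on a directed cycle iff it belongs to a strongly connected component of size ≥ 2 (or has a self-loop).
The vertices on cycles are {0, 1, 3, 4, 5, 6, 7, 8} — 8 in total.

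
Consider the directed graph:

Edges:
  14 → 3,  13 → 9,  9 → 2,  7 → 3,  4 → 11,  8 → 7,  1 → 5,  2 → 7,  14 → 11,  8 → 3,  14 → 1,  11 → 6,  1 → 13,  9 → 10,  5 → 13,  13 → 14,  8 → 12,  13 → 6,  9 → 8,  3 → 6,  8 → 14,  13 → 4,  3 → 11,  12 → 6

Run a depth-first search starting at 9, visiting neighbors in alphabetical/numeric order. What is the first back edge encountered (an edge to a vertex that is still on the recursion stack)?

DFS from 9 (visiting neighbors in alphabetical/numeric order); mark gray on enter, black on exit:
9 gray
  2 gray
    7 gray
      3 gray
        6 gray
        6 black
        11 gray
          11→6: 6 black — skip
        11 black
      3 black
    7 black
  2 black
  8 gray
    8→3: 3 black — skip
    8→7: 7 black — skip
    12 gray
      12→6: 6 black — skip
    12 black
    14 gray
      1 gray
        5 gray
          13 gray
            4 gray
              4→11: 11 black — skip
            4 black
            13→6: 6 black — skip
            13→9: 9 is gray → back edge
First back edge: 13 → 9.

13→9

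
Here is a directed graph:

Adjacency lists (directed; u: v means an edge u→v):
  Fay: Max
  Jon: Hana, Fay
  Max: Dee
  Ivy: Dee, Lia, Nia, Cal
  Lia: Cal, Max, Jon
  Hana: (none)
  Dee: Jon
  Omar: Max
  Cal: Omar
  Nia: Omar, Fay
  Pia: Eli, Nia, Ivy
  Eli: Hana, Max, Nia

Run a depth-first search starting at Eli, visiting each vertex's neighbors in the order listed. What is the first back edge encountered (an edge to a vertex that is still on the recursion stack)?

DFS from Eli (visiting each vertex's neighbors in the order listed); mark gray on enter, black on exit:
Eli gray
  Hana gray
  Hana black
  Max gray
    Dee gray
      Jon gray
        Jon→Hana: Hana black — skip
        Fay gray
          Fay→Max: Max is gray → back edge
First back edge: Fay → Max.

Fay->Max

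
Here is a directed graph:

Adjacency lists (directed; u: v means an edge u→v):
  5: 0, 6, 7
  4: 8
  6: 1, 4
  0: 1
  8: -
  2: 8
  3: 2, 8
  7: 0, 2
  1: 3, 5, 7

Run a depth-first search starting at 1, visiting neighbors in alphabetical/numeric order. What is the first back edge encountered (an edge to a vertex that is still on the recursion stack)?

0->1

DFS from 1 (visiting neighbors in alphabetical/numeric order); mark gray on enter, black on exit:
1 gray
  3 gray
    2 gray
      8 gray
      8 black
    2 black
    3→8: 8 black — skip
  3 black
  5 gray
    0 gray
      0→1: 1 is gray → back edge
First back edge: 0 → 1.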